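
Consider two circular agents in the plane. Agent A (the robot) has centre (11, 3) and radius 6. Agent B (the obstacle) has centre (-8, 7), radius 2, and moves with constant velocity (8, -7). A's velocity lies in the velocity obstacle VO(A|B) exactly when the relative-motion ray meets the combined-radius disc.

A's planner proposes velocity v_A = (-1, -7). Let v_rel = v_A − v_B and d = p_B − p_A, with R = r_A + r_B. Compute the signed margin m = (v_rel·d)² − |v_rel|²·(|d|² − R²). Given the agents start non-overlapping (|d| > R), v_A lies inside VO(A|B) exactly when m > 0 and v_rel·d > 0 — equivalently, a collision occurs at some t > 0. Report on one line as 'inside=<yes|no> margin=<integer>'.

d = (-19, 4),  |d|² = 377;  R = 6+2 = 8,  c = 377−8² = 313
v_rel = (-9, 0),  |v_rel|² = 81;  v_rel·d = (-9)·(-19) + (0)·(4) = 171
81·t² − 342·t + 313 = 0  ⇒  m = 171² − 81·313 = 3888
m = 3888 > 0,  v_rel·d = 171 > 0  ⇒  inside

inside=yes margin=3888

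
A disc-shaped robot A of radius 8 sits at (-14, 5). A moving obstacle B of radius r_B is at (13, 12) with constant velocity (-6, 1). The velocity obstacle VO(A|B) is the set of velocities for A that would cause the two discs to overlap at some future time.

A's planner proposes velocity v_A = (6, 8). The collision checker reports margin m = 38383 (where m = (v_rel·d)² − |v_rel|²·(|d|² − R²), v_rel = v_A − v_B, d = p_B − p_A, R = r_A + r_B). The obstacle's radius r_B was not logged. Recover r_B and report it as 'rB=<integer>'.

m = 38383
d = (27, 7);  v_rel = (12, 7),  |v_rel|² = 193
v_rel×d = (12)·(7) − (7)·(27) = -105
since m = R²·193 − (-105)²:  R² = (11025 + 38383) / 193 = 256
R = √256 = 16  ⇒  r_B = 16 − 8 = 8

rB=8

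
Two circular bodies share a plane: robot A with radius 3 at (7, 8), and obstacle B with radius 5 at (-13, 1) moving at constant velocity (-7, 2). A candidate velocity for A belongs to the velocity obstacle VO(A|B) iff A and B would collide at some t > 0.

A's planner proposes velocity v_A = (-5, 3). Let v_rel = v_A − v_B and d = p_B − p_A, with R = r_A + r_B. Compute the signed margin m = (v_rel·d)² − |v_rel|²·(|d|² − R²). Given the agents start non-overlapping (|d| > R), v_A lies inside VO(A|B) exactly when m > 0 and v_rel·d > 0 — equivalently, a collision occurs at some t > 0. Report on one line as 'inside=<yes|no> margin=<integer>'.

d = (-20, -7),  |d|² = 449;  R = 3+5 = 8,  c = 449−8² = 385
v_rel = (2, 1),  |v_rel|² = 5;  v_rel·d = (2)·(-20) + (1)·(-7) = -47
5·t² + 94·t + 385 = 0  ⇒  m = (-47)² − 5·385 = 284
m = 284 > 0,  v_rel·d = -47 < 0  ⇒  outside

inside=no margin=284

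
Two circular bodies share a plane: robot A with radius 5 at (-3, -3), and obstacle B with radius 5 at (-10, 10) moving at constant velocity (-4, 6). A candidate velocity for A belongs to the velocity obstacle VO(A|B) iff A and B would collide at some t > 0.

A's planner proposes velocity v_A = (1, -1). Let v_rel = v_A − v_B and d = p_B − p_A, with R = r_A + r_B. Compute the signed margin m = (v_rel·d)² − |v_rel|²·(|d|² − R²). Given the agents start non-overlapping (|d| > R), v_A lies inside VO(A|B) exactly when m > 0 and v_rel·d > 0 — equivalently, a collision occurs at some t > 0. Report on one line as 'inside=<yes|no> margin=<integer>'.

d = (-7, 13),  |d|² = 218;  R = 5+5 = 10,  c = 218−10² = 118
v_rel = (5, -7),  |v_rel|² = 74;  v_rel·d = (5)·(-7) + (-7)·(13) = -126
74·t² + 252·t + 118 = 0  ⇒  m = (-126)² − 74·118 = 7144
m = 7144 > 0,  v_rel·d = -126 < 0  ⇒  outside

inside=no margin=7144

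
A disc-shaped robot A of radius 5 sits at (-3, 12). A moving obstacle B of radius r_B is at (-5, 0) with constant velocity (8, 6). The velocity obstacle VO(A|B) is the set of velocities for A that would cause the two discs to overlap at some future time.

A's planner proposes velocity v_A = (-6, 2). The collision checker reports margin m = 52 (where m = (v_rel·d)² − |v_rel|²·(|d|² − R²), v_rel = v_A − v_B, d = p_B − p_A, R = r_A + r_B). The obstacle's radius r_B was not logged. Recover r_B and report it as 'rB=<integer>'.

m = 52
d = (-2, -12);  v_rel = (-14, -4),  |v_rel|² = 212
v_rel×d = (-14)·(-12) − (-4)·(-2) = 160
since m = R²·212 − 160²:  R² = (25600 + 52) / 212 = 121
R = √121 = 11  ⇒  r_B = 11 − 5 = 6

rB=6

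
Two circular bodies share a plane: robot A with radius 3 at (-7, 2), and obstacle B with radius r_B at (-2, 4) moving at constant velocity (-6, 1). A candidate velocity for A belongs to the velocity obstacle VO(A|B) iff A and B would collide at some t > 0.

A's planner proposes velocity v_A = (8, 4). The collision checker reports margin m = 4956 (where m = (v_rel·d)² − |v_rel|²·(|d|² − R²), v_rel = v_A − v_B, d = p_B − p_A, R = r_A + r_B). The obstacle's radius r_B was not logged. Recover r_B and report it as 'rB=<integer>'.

m = 4956
d = (5, 2);  v_rel = (14, 3),  |v_rel|² = 205
v_rel×d = (14)·(2) − (3)·(5) = 13
since m = R²·205 − 13²:  R² = (169 + 4956) / 205 = 25
R = √25 = 5  ⇒  r_B = 5 − 3 = 2

rB=2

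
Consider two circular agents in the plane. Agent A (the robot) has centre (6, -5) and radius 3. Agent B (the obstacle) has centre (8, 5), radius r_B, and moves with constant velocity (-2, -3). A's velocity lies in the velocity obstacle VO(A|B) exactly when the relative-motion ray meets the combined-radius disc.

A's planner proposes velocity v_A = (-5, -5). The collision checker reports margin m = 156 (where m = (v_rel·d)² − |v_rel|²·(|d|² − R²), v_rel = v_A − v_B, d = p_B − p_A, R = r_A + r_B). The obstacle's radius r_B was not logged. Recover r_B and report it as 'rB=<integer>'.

m = 156
d = (2, 10);  v_rel = (-3, -2),  |v_rel|² = 13
v_rel×d = (-3)·(10) − (-2)·(2) = -26
since m = R²·13 − (-26)²:  R² = (676 + 156) / 13 = 64
R = √64 = 8  ⇒  r_B = 8 − 3 = 5

rB=5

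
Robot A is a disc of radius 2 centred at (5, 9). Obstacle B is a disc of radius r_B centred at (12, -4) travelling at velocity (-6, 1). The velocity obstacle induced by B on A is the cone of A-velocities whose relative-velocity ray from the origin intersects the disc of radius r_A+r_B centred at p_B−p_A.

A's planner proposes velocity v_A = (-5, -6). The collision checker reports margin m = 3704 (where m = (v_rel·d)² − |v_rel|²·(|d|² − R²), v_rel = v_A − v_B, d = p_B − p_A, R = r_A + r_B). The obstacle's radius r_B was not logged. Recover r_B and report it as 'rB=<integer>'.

m = 3704
d = (7, -13);  v_rel = (1, -7),  |v_rel|² = 50
v_rel×d = (1)·(-13) − (-7)·(7) = 36
since m = R²·50 − 36²:  R² = (1296 + 3704) / 50 = 100
R = √100 = 10  ⇒  r_B = 10 − 2 = 8

rB=8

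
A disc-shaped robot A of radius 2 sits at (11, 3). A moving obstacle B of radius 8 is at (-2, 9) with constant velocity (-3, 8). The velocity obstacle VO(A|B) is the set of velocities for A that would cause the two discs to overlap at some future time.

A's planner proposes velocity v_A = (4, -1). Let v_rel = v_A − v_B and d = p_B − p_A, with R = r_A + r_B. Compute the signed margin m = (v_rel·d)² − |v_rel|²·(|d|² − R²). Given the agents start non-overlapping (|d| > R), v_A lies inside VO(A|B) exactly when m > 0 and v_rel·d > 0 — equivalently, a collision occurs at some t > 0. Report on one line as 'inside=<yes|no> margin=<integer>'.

d = (-13, 6),  |d|² = 205;  R = 2+8 = 10,  c = 205−10² = 105
v_rel = (7, -9),  |v_rel|² = 130;  v_rel·d = (7)·(-13) + (-9)·(6) = -145
130·t² + 290·t + 105 = 0  ⇒  m = (-145)² − 130·105 = 7375
m = 7375 > 0,  v_rel·d = -145 < 0  ⇒  outside

inside=no margin=7375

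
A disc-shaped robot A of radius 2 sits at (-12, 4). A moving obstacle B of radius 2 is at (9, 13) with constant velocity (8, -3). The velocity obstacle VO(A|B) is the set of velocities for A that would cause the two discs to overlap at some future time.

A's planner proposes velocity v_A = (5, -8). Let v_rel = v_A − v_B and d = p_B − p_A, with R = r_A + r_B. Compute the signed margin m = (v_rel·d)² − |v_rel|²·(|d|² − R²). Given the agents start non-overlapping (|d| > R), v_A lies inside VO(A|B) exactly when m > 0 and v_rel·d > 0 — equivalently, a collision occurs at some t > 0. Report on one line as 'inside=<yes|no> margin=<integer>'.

d = (21, 9),  |d|² = 522;  R = 2+2 = 4,  c = 522−4² = 506
v_rel = (-3, -5),  |v_rel|² = 34;  v_rel·d = (-3)·(21) + (-5)·(9) = -108
34·t² + 216·t + 506 = 0  ⇒  m = (-108)² − 34·506 = -5540
m = -5540 < 0,  v_rel·d = -108 < 0  ⇒  outside

inside=no margin=-5540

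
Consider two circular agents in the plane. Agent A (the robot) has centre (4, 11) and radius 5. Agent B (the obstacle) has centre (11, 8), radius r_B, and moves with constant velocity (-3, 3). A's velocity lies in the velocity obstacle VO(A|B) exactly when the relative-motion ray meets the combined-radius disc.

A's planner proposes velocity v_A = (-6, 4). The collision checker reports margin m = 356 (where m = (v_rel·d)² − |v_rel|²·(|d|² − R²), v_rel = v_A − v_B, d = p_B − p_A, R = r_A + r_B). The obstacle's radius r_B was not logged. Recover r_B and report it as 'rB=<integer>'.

m = 356
d = (7, -3);  v_rel = (-3, 1),  |v_rel|² = 10
v_rel×d = (-3)·(-3) − (1)·(7) = 2
since m = R²·10 − 2²:  R² = (4 + 356) / 10 = 36
R = √36 = 6  ⇒  r_B = 6 − 5 = 1

rB=1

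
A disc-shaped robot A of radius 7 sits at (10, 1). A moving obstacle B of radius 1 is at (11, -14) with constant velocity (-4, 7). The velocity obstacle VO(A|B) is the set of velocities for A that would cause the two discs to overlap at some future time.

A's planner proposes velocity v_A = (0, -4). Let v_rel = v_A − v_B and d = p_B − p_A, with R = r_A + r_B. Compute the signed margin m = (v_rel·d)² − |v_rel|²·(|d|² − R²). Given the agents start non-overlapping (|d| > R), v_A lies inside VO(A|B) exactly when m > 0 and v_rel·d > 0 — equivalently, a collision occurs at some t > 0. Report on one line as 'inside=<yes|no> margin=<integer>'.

d = (1, -15),  |d|² = 226;  R = 7+1 = 8,  c = 226−8² = 162
v_rel = (4, -11),  |v_rel|² = 137;  v_rel·d = (4)·(1) + (-11)·(-15) = 169
137·t² − 338·t + 162 = 0  ⇒  m = 169² − 137·162 = 6367
m = 6367 > 0,  v_rel·d = 169 > 0  ⇒  inside

inside=yes margin=6367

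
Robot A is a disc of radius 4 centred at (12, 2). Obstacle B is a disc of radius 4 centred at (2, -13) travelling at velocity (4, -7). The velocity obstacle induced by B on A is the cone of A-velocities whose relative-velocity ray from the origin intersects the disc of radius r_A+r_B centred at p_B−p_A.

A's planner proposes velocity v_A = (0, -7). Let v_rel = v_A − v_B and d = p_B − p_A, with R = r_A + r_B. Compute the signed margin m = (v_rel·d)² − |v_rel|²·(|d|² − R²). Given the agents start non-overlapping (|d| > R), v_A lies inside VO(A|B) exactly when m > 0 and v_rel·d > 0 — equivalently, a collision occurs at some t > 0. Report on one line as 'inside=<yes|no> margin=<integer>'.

d = (-10, -15),  |d|² = 325;  R = 4+4 = 8,  c = 325−8² = 261
v_rel = (-4, 0),  |v_rel|² = 16;  v_rel·d = (-4)·(-10) + (0)·(-15) = 40
16·t² − 80·t + 261 = 0  ⇒  m = 40² − 16·261 = -2576
m = -2576 < 0,  v_rel·d = 40 > 0  ⇒  outside

inside=no margin=-2576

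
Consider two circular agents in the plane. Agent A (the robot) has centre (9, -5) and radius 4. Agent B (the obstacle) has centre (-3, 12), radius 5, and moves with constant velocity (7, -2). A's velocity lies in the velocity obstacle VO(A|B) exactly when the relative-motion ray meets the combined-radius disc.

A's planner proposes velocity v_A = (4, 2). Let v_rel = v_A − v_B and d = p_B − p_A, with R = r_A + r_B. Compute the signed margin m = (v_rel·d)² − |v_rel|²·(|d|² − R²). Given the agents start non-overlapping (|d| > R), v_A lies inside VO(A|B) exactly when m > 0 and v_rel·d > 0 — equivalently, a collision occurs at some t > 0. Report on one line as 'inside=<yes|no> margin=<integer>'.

d = (-12, 17),  |d|² = 433;  R = 4+5 = 9,  c = 433−9² = 352
v_rel = (-3, 4),  |v_rel|² = 25;  v_rel·d = (-3)·(-12) + (4)·(17) = 104
25·t² − 208·t + 352 = 0  ⇒  m = 104² − 25·352 = 2016
m = 2016 > 0,  v_rel·d = 104 > 0  ⇒  inside

inside=yes margin=2016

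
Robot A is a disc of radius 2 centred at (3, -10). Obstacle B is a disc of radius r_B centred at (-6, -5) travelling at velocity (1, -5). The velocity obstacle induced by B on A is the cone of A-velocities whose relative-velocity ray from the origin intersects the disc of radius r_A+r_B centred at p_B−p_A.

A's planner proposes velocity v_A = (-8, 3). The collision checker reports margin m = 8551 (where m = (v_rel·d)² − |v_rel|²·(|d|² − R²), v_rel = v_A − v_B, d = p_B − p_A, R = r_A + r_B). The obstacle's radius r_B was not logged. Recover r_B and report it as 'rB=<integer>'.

m = 8551
d = (-9, 5);  v_rel = (-9, 8),  |v_rel|² = 145
v_rel×d = (-9)·(5) − (8)·(-9) = 27
since m = R²·145 − 27²:  R² = (729 + 8551) / 145 = 64
R = √64 = 8  ⇒  r_B = 8 − 2 = 6

rB=6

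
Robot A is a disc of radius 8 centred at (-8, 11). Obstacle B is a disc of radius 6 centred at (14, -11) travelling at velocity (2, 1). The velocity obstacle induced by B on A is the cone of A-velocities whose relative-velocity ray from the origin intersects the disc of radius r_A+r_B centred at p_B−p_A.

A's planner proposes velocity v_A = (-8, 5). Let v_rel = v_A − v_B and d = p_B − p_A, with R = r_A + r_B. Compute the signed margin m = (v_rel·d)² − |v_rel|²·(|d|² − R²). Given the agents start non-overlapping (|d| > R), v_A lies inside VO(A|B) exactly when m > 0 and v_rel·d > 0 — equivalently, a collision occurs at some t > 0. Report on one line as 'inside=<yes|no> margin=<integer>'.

d = (22, -22),  |d|² = 968;  R = 8+6 = 14,  c = 968−14² = 772
v_rel = (-10, 4),  |v_rel|² = 116;  v_rel·d = (-10)·(22) + (4)·(-22) = -308
116·t² + 616·t + 772 = 0  ⇒  m = (-308)² − 116·772 = 5312
m = 5312 > 0,  v_rel·d = -308 < 0  ⇒  outside

inside=no margin=5312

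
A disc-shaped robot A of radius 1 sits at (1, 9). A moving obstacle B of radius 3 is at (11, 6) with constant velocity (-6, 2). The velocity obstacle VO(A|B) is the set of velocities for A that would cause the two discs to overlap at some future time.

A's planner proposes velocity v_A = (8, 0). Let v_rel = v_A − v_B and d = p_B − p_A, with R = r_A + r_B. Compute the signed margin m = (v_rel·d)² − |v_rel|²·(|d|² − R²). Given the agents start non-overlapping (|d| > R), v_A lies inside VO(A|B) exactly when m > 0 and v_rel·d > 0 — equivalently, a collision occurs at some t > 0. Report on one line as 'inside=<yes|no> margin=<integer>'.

d = (10, -3),  |d|² = 109;  R = 1+3 = 4,  c = 109−4² = 93
v_rel = (14, -2),  |v_rel|² = 200;  v_rel·d = (14)·(10) + (-2)·(-3) = 146
200·t² − 292·t + 93 = 0  ⇒  m = 146² − 200·93 = 2716
m = 2716 > 0,  v_rel·d = 146 > 0  ⇒  inside

inside=yes margin=2716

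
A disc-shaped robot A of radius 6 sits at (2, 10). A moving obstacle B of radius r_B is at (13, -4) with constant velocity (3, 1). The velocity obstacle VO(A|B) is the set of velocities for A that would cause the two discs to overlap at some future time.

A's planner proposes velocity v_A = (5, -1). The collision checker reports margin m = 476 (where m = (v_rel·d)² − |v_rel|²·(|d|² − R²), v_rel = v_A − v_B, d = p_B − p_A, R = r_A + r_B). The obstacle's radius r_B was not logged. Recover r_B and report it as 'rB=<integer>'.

m = 476
d = (11, -14);  v_rel = (2, -2),  |v_rel|² = 8
v_rel×d = (2)·(-14) − (-2)·(11) = -6
since m = R²·8 − (-6)²:  R² = (36 + 476) / 8 = 64
R = √64 = 8  ⇒  r_B = 8 − 6 = 2

rB=2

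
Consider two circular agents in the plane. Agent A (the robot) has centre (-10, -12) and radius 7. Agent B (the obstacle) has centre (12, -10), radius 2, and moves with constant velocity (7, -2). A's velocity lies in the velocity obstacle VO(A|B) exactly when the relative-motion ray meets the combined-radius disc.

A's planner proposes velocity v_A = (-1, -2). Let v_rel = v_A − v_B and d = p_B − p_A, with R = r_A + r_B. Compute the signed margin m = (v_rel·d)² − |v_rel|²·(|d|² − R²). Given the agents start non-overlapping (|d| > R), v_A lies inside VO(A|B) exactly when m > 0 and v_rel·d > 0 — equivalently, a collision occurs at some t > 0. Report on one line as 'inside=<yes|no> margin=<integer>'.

d = (22, 2),  |d|² = 488;  R = 7+2 = 9,  c = 488−9² = 407
v_rel = (-8, 0),  |v_rel|² = 64;  v_rel·d = (-8)·(22) + (0)·(2) = -176
64·t² + 352·t + 407 = 0  ⇒  m = (-176)² − 64·407 = 4928
m = 4928 > 0,  v_rel·d = -176 < 0  ⇒  outside

inside=no margin=4928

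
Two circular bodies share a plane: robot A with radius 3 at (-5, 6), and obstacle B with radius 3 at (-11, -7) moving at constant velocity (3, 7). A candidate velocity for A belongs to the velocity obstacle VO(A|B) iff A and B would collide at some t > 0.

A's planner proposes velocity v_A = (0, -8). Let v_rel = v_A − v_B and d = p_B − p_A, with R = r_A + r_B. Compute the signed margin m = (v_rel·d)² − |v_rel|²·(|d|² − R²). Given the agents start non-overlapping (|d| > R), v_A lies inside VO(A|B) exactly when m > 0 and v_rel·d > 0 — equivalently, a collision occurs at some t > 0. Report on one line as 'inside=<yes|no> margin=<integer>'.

d = (-6, -13),  |d|² = 205;  R = 3+3 = 6,  c = 205−6² = 169
v_rel = (-3, -15),  |v_rel|² = 234;  v_rel·d = (-3)·(-6) + (-15)·(-13) = 213
234·t² − 426·t + 169 = 0  ⇒  m = 213² − 234·169 = 5823
m = 5823 > 0,  v_rel·d = 213 > 0  ⇒  inside

inside=yes margin=5823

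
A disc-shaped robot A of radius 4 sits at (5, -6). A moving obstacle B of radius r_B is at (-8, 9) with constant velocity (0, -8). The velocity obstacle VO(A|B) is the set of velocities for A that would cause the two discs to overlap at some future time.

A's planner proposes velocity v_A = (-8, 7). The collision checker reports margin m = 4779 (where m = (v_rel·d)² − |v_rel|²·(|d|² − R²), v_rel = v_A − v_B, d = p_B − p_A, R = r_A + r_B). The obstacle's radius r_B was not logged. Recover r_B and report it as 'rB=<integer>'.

m = 4779
d = (-13, 15);  v_rel = (-8, 15),  |v_rel|² = 289
v_rel×d = (-8)·(15) − (15)·(-13) = 75
since m = R²·289 − 75²:  R² = (5625 + 4779) / 289 = 36
R = √36 = 6  ⇒  r_B = 6 − 4 = 2

rB=2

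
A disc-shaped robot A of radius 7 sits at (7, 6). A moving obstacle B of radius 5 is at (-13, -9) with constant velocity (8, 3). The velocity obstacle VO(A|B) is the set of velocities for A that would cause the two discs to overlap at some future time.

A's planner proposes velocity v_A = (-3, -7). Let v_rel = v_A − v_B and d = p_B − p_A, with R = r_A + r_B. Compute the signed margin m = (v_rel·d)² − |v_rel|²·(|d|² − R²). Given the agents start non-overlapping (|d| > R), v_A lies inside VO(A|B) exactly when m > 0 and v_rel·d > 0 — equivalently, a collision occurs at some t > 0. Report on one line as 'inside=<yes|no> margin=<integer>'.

d = (-20, -15),  |d|² = 625;  R = 7+5 = 12,  c = 625−12² = 481
v_rel = (-11, -10),  |v_rel|² = 221;  v_rel·d = (-11)·(-20) + (-10)·(-15) = 370
221·t² − 740·t + 481 = 0  ⇒  m = 370² − 221·481 = 30599
m = 30599 > 0,  v_rel·d = 370 > 0  ⇒  inside

inside=yes margin=30599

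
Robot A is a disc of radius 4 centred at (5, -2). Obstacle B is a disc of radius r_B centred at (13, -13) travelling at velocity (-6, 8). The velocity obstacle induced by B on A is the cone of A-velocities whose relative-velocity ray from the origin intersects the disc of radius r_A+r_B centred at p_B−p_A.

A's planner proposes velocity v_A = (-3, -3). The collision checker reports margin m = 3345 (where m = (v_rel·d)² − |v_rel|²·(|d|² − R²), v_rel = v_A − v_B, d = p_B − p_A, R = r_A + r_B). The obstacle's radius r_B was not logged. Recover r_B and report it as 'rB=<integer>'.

m = 3345
d = (8, -11);  v_rel = (3, -11),  |v_rel|² = 130
v_rel×d = (3)·(-11) − (-11)·(8) = 55
since m = R²·130 − 55²:  R² = (3025 + 3345) / 130 = 49
R = √49 = 7  ⇒  r_B = 7 − 4 = 3

rB=3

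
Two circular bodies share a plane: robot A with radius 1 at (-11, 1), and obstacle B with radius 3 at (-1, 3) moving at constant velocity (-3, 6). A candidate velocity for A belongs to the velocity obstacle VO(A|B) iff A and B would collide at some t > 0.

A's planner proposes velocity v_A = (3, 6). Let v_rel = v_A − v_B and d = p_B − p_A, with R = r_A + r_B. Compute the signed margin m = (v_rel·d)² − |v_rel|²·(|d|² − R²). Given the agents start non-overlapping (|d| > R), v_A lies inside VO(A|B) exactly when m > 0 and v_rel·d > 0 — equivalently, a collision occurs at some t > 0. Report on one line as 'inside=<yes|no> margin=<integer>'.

d = (10, 2),  |d|² = 104;  R = 1+3 = 4,  c = 104−4² = 88
v_rel = (6, 0),  |v_rel|² = 36;  v_rel·d = (6)·(10) + (0)·(2) = 60
36·t² − 120·t + 88 = 0  ⇒  m = 60² − 36·88 = 432
m = 432 > 0,  v_rel·d = 60 > 0  ⇒  inside

inside=yes margin=432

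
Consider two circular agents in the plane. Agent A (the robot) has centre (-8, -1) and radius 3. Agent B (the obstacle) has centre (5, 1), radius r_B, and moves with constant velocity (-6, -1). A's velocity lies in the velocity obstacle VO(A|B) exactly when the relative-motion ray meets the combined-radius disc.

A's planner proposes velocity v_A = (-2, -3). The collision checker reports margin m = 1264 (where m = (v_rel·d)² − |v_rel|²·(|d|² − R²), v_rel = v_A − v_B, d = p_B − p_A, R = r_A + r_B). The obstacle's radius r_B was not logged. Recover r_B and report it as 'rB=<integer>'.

m = 1264
d = (13, 2);  v_rel = (4, -2),  |v_rel|² = 20
v_rel×d = (4)·(2) − (-2)·(13) = 34
since m = R²·20 − 34²:  R² = (1156 + 1264) / 20 = 121
R = √121 = 11  ⇒  r_B = 11 − 3 = 8

rB=8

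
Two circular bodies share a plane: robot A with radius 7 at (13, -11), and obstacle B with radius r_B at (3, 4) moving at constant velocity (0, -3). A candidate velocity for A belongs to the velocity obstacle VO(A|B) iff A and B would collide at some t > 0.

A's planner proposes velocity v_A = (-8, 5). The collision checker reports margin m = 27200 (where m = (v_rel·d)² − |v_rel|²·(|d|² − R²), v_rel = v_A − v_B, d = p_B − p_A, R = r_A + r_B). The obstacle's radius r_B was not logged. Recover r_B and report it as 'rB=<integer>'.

m = 27200
d = (-10, 15);  v_rel = (-8, 8),  |v_rel|² = 128
v_rel×d = (-8)·(15) − (8)·(-10) = -40
since m = R²·128 − (-40)²:  R² = (1600 + 27200) / 128 = 225
R = √225 = 15  ⇒  r_B = 15 − 7 = 8

rB=8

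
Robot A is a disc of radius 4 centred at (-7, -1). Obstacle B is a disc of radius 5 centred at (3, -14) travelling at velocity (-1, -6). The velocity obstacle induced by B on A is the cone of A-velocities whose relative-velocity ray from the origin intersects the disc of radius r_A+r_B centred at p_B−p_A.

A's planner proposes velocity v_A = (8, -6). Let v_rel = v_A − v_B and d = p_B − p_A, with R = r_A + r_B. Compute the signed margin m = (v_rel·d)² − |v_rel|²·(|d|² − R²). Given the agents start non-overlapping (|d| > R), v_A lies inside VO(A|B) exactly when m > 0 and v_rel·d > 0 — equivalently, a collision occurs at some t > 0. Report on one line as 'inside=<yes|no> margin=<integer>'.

d = (10, -13),  |d|² = 269;  R = 4+5 = 9,  c = 269−9² = 188
v_rel = (9, 0),  |v_rel|² = 81;  v_rel·d = (9)·(10) + (0)·(-13) = 90
81·t² − 180·t + 188 = 0  ⇒  m = 90² − 81·188 = -7128
m = -7128 < 0,  v_rel·d = 90 > 0  ⇒  outside

inside=no margin=-7128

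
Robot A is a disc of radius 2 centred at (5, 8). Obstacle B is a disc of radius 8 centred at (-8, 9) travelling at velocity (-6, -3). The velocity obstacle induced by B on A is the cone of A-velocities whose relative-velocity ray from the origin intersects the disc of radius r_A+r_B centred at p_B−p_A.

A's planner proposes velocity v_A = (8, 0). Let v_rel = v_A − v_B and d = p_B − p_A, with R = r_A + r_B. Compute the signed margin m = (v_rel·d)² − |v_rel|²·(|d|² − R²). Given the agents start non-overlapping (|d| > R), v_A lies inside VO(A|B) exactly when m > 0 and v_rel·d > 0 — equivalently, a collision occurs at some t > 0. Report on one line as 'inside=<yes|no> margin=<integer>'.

d = (-13, 1),  |d|² = 170;  R = 2+8 = 10,  c = 170−10² = 70
v_rel = (14, 3),  |v_rel|² = 205;  v_rel·d = (14)·(-13) + (3)·(1) = -179
205·t² + 358·t + 70 = 0  ⇒  m = (-179)² − 205·70 = 17691
m = 17691 > 0,  v_rel·d = -179 < 0  ⇒  outside

inside=no margin=17691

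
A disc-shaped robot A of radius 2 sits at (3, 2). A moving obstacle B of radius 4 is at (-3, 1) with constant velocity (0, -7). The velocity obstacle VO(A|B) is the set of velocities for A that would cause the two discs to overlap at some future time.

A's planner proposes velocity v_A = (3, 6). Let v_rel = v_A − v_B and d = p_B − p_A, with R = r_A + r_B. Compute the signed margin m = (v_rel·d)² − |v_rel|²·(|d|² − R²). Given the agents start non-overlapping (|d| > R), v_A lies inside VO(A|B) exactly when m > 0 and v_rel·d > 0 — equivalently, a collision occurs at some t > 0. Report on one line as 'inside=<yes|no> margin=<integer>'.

d = (-6, -1),  |d|² = 37;  R = 2+4 = 6,  c = 37−6² = 1
v_rel = (3, 13),  |v_rel|² = 178;  v_rel·d = (3)·(-6) + (13)·(-1) = -31
178·t² + 62·t + 1 = 0  ⇒  m = (-31)² − 178·1 = 783
m = 783 > 0,  v_rel·d = -31 < 0  ⇒  outside

inside=no margin=783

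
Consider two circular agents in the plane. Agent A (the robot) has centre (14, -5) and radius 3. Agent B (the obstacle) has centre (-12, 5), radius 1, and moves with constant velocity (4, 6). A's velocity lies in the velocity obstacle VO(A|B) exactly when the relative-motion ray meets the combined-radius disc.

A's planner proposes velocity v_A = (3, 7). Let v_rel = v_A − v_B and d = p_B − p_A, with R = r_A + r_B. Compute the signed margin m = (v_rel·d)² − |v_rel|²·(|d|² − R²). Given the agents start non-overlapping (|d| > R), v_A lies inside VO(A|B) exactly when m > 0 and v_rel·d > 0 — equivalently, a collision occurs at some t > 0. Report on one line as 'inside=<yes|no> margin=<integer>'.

d = (-26, 10),  |d|² = 776;  R = 3+1 = 4,  c = 776−4² = 760
v_rel = (-1, 1),  |v_rel|² = 2;  v_rel·d = (-1)·(-26) + (1)·(10) = 36
2·t² − 72·t + 760 = 0  ⇒  m = 36² − 2·760 = -224
m = -224 < 0,  v_rel·d = 36 > 0  ⇒  outside

inside=no margin=-224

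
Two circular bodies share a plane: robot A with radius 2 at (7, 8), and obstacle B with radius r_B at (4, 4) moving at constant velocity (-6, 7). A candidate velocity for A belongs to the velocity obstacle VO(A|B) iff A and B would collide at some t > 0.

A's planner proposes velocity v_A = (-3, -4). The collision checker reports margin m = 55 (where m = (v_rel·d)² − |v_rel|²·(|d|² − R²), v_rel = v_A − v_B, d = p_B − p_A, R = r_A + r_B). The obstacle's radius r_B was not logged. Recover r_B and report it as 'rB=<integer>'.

m = 55
d = (-3, -4);  v_rel = (3, -11),  |v_rel|² = 130
v_rel×d = (3)·(-4) − (-11)·(-3) = -45
since m = R²·130 − (-45)²:  R² = (2025 + 55) / 130 = 16
R = √16 = 4  ⇒  r_B = 4 − 2 = 2

rB=2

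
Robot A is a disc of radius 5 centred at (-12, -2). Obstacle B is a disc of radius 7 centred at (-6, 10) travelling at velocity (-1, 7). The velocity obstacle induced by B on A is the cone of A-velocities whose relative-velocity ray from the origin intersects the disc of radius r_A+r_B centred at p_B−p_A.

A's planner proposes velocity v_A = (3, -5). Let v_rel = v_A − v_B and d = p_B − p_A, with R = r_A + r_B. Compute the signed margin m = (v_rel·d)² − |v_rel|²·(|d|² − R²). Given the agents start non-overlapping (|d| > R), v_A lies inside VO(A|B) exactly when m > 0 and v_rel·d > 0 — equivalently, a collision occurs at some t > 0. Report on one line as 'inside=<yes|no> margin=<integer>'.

d = (6, 12),  |d|² = 180;  R = 5+7 = 12,  c = 180−12² = 36
v_rel = (4, -12),  |v_rel|² = 160;  v_rel·d = (4)·(6) + (-12)·(12) = -120
160·t² + 240·t + 36 = 0  ⇒  m = (-120)² − 160·36 = 8640
m = 8640 > 0,  v_rel·d = -120 < 0  ⇒  outside

inside=no margin=8640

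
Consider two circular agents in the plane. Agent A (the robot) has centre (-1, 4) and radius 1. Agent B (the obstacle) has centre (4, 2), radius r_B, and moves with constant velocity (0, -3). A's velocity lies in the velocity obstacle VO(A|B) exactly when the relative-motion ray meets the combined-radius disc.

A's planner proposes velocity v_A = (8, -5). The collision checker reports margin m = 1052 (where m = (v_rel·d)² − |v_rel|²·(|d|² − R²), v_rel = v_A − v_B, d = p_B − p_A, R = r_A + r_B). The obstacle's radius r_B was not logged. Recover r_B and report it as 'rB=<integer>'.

m = 1052
d = (5, -2);  v_rel = (8, -2),  |v_rel|² = 68
v_rel×d = (8)·(-2) − (-2)·(5) = -6
since m = R²·68 − (-6)²:  R² = (36 + 1052) / 68 = 16
R = √16 = 4  ⇒  r_B = 4 − 1 = 3

rB=3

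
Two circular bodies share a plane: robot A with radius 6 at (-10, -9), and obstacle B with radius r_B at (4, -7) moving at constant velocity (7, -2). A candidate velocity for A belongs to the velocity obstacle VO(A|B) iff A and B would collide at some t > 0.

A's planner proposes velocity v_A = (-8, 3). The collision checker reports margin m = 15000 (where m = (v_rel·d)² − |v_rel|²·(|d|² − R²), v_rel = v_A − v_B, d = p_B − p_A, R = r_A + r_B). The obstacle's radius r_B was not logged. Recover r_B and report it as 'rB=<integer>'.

m = 15000
d = (14, 2);  v_rel = (-15, 5),  |v_rel|² = 250
v_rel×d = (-15)·(2) − (5)·(14) = -100
since m = R²·250 − (-100)²:  R² = (10000 + 15000) / 250 = 100
R = √100 = 10  ⇒  r_B = 10 − 6 = 4

rB=4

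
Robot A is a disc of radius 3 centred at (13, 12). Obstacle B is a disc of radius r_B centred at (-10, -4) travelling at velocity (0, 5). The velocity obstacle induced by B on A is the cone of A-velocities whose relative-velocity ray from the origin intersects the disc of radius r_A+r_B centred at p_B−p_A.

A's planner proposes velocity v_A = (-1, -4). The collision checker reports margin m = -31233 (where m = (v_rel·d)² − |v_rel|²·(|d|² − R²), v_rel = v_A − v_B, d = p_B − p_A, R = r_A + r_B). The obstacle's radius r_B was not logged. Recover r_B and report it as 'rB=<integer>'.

m = -31233
d = (-23, -16);  v_rel = (-1, -9),  |v_rel|² = 82
v_rel×d = (-1)·(-16) − (-9)·(-23) = -191
since m = R²·82 − (-191)²:  R² = (36481 + -31233) / 82 = 64
R = √64 = 8  ⇒  r_B = 8 − 3 = 5

rB=5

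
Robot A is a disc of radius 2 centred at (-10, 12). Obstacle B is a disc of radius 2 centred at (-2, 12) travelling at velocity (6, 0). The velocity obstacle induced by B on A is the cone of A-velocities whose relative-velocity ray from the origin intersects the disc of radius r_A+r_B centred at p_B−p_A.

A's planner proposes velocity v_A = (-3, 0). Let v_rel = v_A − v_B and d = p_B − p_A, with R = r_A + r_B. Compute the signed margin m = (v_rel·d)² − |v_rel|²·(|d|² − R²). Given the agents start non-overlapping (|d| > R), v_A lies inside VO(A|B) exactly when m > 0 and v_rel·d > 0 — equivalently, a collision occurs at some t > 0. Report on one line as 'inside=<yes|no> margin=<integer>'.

d = (8, 0),  |d|² = 64;  R = 2+2 = 4,  c = 64−4² = 48
v_rel = (-9, 0),  |v_rel|² = 81;  v_rel·d = (-9)·(8) + (0)·(0) = -72
81·t² + 144·t + 48 = 0  ⇒  m = (-72)² − 81·48 = 1296
m = 1296 > 0,  v_rel·d = -72 < 0  ⇒  outside

inside=no margin=1296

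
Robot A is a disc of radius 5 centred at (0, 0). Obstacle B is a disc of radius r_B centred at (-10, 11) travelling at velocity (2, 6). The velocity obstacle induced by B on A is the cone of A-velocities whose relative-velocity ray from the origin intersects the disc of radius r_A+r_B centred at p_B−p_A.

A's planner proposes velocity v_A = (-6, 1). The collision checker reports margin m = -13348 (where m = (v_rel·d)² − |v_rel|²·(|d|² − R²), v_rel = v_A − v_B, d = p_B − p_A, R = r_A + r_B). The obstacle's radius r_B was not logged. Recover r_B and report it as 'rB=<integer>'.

m = -13348
d = (-10, 11);  v_rel = (-8, -5),  |v_rel|² = 89
v_rel×d = (-8)·(11) − (-5)·(-10) = -138
since m = R²·89 − (-138)²:  R² = (19044 + -13348) / 89 = 64
R = √64 = 8  ⇒  r_B = 8 − 5 = 3

rB=3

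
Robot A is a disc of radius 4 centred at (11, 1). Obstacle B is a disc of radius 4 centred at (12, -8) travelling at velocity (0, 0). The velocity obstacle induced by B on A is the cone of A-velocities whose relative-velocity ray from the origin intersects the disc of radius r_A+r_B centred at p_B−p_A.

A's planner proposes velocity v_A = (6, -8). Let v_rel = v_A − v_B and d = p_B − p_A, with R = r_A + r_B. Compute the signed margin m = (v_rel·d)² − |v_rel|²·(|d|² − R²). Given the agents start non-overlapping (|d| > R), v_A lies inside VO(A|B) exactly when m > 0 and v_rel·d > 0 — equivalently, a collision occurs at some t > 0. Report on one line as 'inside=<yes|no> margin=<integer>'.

d = (1, -9),  |d|² = 82;  R = 4+4 = 8,  c = 82−8² = 18
v_rel = (6, -8),  |v_rel|² = 100;  v_rel·d = (6)·(1) + (-8)·(-9) = 78
100·t² − 156·t + 18 = 0  ⇒  m = 78² − 100·18 = 4284
m = 4284 > 0,  v_rel·d = 78 > 0  ⇒  inside

inside=yes margin=4284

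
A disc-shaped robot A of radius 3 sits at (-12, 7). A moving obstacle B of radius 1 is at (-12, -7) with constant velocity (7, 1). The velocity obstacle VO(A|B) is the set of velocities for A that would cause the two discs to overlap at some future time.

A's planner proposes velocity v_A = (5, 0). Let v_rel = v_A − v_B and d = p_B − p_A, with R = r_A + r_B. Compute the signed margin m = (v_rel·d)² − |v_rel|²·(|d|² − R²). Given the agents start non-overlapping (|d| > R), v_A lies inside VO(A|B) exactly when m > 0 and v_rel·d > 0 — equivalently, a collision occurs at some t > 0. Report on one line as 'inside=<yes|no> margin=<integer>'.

d = (0, -14),  |d|² = 196;  R = 3+1 = 4,  c = 196−4² = 180
v_rel = (-2, -1),  |v_rel|² = 5;  v_rel·d = (-2)·(0) + (-1)·(-14) = 14
5·t² − 28·t + 180 = 0  ⇒  m = 14² − 5·180 = -704
m = -704 < 0,  v_rel·d = 14 > 0  ⇒  outside

inside=no margin=-704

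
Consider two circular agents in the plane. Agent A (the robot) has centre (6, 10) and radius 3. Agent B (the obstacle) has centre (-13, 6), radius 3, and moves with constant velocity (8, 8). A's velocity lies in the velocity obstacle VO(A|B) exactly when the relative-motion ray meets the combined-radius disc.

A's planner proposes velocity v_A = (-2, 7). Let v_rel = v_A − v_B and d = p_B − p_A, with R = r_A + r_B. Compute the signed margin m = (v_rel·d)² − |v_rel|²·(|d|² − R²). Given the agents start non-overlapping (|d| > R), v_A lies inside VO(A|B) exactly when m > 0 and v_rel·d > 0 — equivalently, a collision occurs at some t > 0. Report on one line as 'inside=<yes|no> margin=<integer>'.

d = (-19, -4),  |d|² = 377;  R = 3+3 = 6,  c = 377−6² = 341
v_rel = (-10, -1),  |v_rel|² = 101;  v_rel·d = (-10)·(-19) + (-1)·(-4) = 194
101·t² − 388·t + 341 = 0  ⇒  m = 194² − 101·341 = 3195
m = 3195 > 0,  v_rel·d = 194 > 0  ⇒  inside

inside=yes margin=3195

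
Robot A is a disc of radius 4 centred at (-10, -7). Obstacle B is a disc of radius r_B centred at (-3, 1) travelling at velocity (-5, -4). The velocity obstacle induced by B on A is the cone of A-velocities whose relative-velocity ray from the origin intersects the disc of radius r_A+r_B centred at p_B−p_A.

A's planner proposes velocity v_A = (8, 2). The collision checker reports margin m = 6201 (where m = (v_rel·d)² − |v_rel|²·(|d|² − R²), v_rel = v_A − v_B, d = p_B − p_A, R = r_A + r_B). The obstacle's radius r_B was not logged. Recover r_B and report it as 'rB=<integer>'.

m = 6201
d = (7, 8);  v_rel = (13, 6),  |v_rel|² = 205
v_rel×d = (13)·(8) − (6)·(7) = 62
since m = R²·205 − 62²:  R² = (3844 + 6201) / 205 = 49
R = √49 = 7  ⇒  r_B = 7 − 4 = 3

rB=3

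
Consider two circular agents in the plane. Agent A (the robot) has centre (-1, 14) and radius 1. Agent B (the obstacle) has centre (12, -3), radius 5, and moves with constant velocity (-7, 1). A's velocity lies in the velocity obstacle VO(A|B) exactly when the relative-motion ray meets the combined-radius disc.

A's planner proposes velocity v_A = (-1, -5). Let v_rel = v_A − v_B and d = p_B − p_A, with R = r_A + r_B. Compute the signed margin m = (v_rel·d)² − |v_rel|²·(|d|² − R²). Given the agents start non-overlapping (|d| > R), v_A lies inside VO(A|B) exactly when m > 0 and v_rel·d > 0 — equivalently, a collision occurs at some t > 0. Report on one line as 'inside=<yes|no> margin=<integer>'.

d = (13, -17),  |d|² = 458;  R = 1+5 = 6,  c = 458−6² = 422
v_rel = (6, -6),  |v_rel|² = 72;  v_rel·d = (6)·(13) + (-6)·(-17) = 180
72·t² − 360·t + 422 = 0  ⇒  m = 180² − 72·422 = 2016
m = 2016 > 0,  v_rel·d = 180 > 0  ⇒  inside

inside=yes margin=2016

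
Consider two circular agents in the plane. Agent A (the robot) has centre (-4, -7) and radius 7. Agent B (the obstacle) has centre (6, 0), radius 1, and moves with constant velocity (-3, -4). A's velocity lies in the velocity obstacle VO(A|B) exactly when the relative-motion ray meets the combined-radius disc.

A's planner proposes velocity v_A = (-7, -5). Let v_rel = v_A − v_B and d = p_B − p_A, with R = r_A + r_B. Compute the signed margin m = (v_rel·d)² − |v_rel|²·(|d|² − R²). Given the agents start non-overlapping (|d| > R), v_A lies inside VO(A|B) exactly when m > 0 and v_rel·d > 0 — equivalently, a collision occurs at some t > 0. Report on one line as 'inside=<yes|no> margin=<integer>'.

d = (10, 7),  |d|² = 149;  R = 7+1 = 8,  c = 149−8² = 85
v_rel = (-4, -1),  |v_rel|² = 17;  v_rel·d = (-4)·(10) + (-1)·(7) = -47
17·t² + 94·t + 85 = 0  ⇒  m = (-47)² − 17·85 = 764
m = 764 > 0,  v_rel·d = -47 < 0  ⇒  outside

inside=no margin=764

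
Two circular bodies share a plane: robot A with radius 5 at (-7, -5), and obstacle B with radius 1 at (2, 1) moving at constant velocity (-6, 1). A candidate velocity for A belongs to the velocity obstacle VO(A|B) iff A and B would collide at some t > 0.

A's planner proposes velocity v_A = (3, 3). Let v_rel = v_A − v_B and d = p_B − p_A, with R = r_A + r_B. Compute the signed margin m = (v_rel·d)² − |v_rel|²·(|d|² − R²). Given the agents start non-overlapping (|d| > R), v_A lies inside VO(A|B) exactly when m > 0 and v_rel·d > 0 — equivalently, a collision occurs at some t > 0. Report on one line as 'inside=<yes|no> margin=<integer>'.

d = (9, 6),  |d|² = 117;  R = 5+1 = 6,  c = 117−6² = 81
v_rel = (9, 2),  |v_rel|² = 85;  v_rel·d = (9)·(9) + (2)·(6) = 93
85·t² − 186·t + 81 = 0  ⇒  m = 93² − 85·81 = 1764
m = 1764 > 0,  v_rel·d = 93 > 0  ⇒  inside

inside=yes margin=1764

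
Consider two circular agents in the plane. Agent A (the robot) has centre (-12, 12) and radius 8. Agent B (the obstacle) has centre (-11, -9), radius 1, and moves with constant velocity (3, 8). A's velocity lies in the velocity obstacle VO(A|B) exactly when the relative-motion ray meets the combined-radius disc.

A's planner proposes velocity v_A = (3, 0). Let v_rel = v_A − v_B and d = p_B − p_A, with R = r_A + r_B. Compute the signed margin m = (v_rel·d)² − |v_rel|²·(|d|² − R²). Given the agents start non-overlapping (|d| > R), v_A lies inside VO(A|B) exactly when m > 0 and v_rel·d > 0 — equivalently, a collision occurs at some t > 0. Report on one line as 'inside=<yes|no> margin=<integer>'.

d = (1, -21),  |d|² = 442;  R = 8+1 = 9,  c = 442−9² = 361
v_rel = (0, -8),  |v_rel|² = 64;  v_rel·d = (0)·(1) + (-8)·(-21) = 168
64·t² − 336·t + 361 = 0  ⇒  m = 168² − 64·361 = 5120
m = 5120 > 0,  v_rel·d = 168 > 0  ⇒  inside

inside=yes margin=5120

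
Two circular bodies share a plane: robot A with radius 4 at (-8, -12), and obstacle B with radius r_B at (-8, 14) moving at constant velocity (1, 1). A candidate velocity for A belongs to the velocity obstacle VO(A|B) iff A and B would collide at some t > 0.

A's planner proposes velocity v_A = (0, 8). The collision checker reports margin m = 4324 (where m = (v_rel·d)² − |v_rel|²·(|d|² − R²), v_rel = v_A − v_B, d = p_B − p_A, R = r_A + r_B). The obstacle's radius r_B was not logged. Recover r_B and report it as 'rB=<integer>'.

m = 4324
d = (0, 26);  v_rel = (-1, 7),  |v_rel|² = 50
v_rel×d = (-1)·(26) − (7)·(0) = -26
since m = R²·50 − (-26)²:  R² = (676 + 4324) / 50 = 100
R = √100 = 10  ⇒  r_B = 10 − 4 = 6

rB=6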